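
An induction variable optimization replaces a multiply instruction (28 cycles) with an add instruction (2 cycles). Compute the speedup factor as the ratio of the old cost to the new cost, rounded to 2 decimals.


Ratio = mult_cost / add_cost = 28 / 2 = 14.0

14.0


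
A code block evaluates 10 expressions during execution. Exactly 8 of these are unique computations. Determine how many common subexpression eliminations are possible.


CSE count = total expressions - unique expressions
= 10 - 8 = 2

2


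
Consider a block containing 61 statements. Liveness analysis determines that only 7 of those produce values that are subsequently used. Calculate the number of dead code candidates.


Dead code = total statements - live definitions
= 61 - 7 = 54

54


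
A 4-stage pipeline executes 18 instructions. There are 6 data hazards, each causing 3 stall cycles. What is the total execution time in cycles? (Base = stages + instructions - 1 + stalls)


Base cycles = 4 + 18 - 1 = 21
Total stalls = 6 * 3 = 18
Total = 21 + 18 = 39

39


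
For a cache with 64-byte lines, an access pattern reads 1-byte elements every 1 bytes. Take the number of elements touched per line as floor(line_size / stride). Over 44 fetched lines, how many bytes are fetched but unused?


Elements per line = floor(64 / 1) = 64
Bytes used per line = 64 * 1 = 64
Wasted per line = 64 - 64 = 0
Total wasted = 0 * 44 = 0

0


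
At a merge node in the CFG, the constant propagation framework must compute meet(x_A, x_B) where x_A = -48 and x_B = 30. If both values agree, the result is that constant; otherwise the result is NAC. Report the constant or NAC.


Meet operation: if both paths give the same constant, result is that constant; if they differ, result is NAC (not-a-constant).
Path A: -48, Path B: 30 -> differ
Result: not-a-constant -> NAC

NAC


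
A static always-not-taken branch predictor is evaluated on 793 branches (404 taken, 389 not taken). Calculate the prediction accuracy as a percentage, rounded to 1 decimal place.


Predictor: always-not-taken
Correct predictions = 389
Accuracy = 389 / 793 * 100 = 49.1%

49.1


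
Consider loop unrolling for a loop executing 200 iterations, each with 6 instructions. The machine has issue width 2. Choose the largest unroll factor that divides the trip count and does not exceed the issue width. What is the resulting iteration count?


Largest divisor of 200 <= 2 is 2
New iterations = 200 / 2 = 100

100


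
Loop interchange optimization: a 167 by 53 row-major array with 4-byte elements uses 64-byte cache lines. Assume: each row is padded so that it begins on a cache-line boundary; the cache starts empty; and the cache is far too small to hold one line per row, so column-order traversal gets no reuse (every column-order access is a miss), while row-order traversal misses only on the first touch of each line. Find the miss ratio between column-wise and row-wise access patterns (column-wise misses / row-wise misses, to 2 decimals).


Each row occupies 53 * 4 = 212 bytes and starts on a line boundary, so it spans ceil(212 / 64) = 4 cache lines.
Row-major traversal misses (one per line touched): 167 * ceil(53 * 4 / 64) = 668
Column-major traversal misses (no reuse, every access misses): 167 * 53 = 8851
Ratio = 8851 / 668 = 13.25

13.25


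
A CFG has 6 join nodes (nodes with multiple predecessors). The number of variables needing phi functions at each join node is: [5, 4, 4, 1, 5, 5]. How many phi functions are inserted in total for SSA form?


Total phi functions = sum of phi functions at each join node
= 5 + 4 + 4 + 1 + 5 + 5 = 24

24


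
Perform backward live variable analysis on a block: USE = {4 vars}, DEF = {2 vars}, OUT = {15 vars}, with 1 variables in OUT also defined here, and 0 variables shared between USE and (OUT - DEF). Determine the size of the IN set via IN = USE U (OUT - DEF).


OUT - DEF: 15 - 1 = 14
|IN| = |USE| + |OUT - DEF| - |USE ∩ (OUT - DEF)| = 4 + 14 - 0 = 18

18


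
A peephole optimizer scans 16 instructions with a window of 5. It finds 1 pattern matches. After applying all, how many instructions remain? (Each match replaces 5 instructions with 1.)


Each match removes 4 instructions.
Total removed = 1 * 4 = 4
Remaining = 16 - 4 = 12

12


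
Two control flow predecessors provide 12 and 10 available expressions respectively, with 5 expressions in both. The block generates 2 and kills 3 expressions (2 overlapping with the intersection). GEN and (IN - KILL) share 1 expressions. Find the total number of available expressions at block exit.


IN = intersection of predecessors = 5
IN - KILL = 5 - 2 = 3
|OUT| = |GEN| + |IN - KILL| - |GEN ∩ (IN - KILL)| = 2 + 3 - 1 = 4

4


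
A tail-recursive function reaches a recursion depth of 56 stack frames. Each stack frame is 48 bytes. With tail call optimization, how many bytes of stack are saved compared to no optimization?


Without TCO: 56 * 48 = 2688 bytes
With TCO: reuse 1 frame = 48 bytes
Savings = 2688 - 48 = 2640

2640


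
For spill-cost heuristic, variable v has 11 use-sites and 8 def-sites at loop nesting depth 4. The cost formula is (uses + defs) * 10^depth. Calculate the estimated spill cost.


uses + defs = 11 + 8 = 19
10^4 = 10000
Spill cost = 19 * 10000 = 190000

190000


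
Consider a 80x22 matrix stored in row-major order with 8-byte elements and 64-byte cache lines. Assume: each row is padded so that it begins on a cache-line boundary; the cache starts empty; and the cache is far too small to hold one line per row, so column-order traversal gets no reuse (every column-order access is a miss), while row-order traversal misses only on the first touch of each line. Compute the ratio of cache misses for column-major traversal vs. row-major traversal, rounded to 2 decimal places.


Each row occupies 22 * 8 = 176 bytes and starts on a line boundary, so it spans ceil(176 / 64) = 3 cache lines.
Row-major traversal misses (one per line touched): 80 * ceil(22 * 8 / 64) = 240
Column-major traversal misses (no reuse, every access misses): 80 * 22 = 1760
Ratio = 1760 / 240 = 7.33

7.33


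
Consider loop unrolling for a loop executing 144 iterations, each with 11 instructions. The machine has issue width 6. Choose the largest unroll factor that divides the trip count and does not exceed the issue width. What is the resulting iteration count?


Largest divisor of 144 <= 6 is 6
New iterations = 144 / 6 = 24

24


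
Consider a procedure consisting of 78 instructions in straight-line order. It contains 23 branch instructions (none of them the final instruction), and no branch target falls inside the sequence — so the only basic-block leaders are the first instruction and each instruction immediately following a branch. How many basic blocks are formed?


With no in-sequence branch targets, the leaders are the first instruction plus the instruction after each branch.
Number of basic blocks = branches + 1
= 23 + 1 = 24

24


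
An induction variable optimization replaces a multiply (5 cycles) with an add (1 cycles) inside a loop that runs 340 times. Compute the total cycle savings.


Per-iteration saving = 5 - 1 = 4
Total saved = 340 * 4 = 1360

1360


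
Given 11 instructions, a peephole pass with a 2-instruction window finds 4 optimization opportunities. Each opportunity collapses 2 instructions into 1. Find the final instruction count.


Each match removes 1 instructions.
Total removed = 4 * 1 = 4
Remaining = 11 - 4 = 7

7


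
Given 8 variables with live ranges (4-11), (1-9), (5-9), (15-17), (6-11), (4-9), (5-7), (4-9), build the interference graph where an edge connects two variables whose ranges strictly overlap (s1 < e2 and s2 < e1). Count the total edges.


Check all pairs for overlapping intervals.
Two intervals (s1,e1) and (s2,e2) overlap if s1 < e2 and s2 < e1.
v0 (4-11) vs v1..v7: overlaps v1, v2, v4, v5, v6, v7 -> 6
v1 (1-9) vs v2..v7: overlaps v2, v4, v5, v6, v7 -> 5
v2 (5-9) vs v3..v7: overlaps v4, v5, v6, v7 -> 4
v3 (15-17) vs v4..v7: overlaps none -> 0
v4 (6-11) vs v5..v7: overlaps v5, v6, v7 -> 3
v5 (4-9) vs v6..v7: overlaps v6, v7 -> 2
v6 (5-7) vs v7: overlaps v7 -> 1
Total overlapping pairs = 6 + 5 + 4 + 0 + 3 + 2 + 1 = 21

21


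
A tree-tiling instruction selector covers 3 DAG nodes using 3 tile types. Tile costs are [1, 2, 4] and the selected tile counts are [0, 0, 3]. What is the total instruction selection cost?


Total cost = sum(count_i * cost_i)
= 0*1 + 0*2 + 3*4
= 12

12


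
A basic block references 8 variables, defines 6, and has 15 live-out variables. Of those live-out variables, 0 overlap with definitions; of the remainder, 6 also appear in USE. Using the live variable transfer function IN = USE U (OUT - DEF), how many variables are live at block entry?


OUT - DEF: 15 - 0 = 15
|IN| = |USE| + |OUT - DEF| - |USE ∩ (OUT - DEF)| = 8 + 15 - 6 = 17

17


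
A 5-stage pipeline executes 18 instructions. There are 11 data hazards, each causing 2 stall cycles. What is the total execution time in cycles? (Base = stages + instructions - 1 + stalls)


Base cycles = 5 + 18 - 1 = 22
Total stalls = 11 * 2 = 22
Total = 22 + 22 = 44

44


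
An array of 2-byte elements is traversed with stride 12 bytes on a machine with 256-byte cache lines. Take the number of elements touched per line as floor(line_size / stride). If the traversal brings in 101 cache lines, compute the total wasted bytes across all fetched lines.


Elements per line = floor(256 / 12) = 21
Bytes used per line = 21 * 2 = 42
Wasted per line = 256 - 42 = 214
Total wasted = 214 * 101 = 21614

21614


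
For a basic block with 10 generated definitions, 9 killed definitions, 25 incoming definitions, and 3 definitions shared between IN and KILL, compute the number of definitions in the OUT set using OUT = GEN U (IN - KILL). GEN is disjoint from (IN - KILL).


IN - KILL: 25 - 3 = 22 surviving definitions
OUT = GEN + surviving = 10 + 22 = 32

32


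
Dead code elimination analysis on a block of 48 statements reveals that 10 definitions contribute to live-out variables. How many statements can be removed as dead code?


Dead code = total statements - live definitions
= 48 - 10 = 38

38


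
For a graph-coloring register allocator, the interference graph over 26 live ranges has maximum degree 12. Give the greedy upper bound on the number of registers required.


Greedy coloring never needs more than (max_degree + 1) colors: when coloring a vertex, at most max_degree neighbors are already colored.
Upper bound = 12 + 1 = 13

13


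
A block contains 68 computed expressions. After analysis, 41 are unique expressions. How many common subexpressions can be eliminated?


CSE count = total expressions - unique expressions
= 68 - 41 = 27

27


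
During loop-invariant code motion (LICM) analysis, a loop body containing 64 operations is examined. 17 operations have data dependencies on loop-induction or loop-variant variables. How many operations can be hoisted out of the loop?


Invariant candidates = total - loop-dependent
= 64 - 17 = 47

47


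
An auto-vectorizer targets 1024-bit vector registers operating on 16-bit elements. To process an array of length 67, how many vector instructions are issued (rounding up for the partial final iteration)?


Width = 1024 / 16 = 64 elements per vector op
Iterations = ceil(67 / 64) = 2

2


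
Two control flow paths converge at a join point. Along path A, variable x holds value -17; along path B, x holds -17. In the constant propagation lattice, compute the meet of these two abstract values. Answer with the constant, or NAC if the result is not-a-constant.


Meet operation: if both paths give the same constant, result is that constant; if they differ, result is NAC (not-a-constant).
Path A: -17, Path B: -17 -> equal
Result: constant -> -17

-17


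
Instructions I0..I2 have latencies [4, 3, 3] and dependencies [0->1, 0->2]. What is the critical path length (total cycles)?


Compute longest path through dependency graph: dist(Ik) = max over predecessors of dist + latency(Ik).
dist(I0) = latency 4 = 4
dist(I1) = dist(I0) + 3 = 4 + 3 = 7
dist(I2) = dist(I0) + 3 = 4 + 3 = 7
Critical path = max dist = 7

7


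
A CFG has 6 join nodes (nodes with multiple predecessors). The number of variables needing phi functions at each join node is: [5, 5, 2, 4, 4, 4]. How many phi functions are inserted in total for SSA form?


Total phi functions = sum of phi functions at each join node
= 5 + 5 + 2 + 4 + 4 + 4 = 24

24


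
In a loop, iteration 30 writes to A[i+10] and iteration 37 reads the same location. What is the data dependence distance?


Distance = read iteration - write iteration
= 37 - 30 = 7

7


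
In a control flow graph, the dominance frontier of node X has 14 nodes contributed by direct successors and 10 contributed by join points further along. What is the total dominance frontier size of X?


DF(X) = direct successor contributions + join point contributions
= 14 + 10 = 24

24


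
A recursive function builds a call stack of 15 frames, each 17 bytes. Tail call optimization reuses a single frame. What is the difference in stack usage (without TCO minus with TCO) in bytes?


Without TCO: 15 * 17 = 255 bytes
With TCO: reuse 1 frame = 17 bytes
Savings = 255 - 17 = 238

238


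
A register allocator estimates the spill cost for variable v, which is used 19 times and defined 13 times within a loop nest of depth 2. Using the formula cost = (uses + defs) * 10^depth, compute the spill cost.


uses + defs = 19 + 13 = 32
10^2 = 100
Spill cost = 32 * 100 = 3200

3200


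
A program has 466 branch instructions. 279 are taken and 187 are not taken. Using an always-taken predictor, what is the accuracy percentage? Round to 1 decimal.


Predictor: always-taken
Correct predictions = 279
Accuracy = 279 / 466 * 100 = 59.9%

59.9


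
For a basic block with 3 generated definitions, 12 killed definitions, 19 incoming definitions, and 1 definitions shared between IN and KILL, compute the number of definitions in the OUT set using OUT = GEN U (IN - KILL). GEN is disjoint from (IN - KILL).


IN - KILL: 19 - 1 = 18 surviving definitions
OUT = GEN + surviving = 3 + 18 = 21

21


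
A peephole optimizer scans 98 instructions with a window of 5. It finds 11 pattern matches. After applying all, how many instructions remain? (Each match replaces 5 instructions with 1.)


Each match removes 4 instructions.
Total removed = 11 * 4 = 44
Remaining = 98 - 44 = 54

54


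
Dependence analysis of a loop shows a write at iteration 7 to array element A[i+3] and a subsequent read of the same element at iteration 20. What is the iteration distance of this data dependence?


Distance = read iteration - write iteration
= 20 - 7 = 13

13


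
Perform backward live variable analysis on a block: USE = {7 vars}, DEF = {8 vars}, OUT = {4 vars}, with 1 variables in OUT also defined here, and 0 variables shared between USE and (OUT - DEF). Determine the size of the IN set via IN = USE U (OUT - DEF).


OUT - DEF: 4 - 1 = 3
|IN| = |USE| + |OUT - DEF| - |USE ∩ (OUT - DEF)| = 7 + 3 - 0 = 10

10


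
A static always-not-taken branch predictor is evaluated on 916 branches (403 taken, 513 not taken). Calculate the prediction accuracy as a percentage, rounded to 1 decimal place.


Predictor: always-not-taken
Correct predictions = 513
Accuracy = 513 / 916 * 100 = 56.0%

56.0


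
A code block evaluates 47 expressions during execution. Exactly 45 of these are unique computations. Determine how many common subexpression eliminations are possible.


CSE count = total expressions - unique expressions
= 47 - 45 = 2

2


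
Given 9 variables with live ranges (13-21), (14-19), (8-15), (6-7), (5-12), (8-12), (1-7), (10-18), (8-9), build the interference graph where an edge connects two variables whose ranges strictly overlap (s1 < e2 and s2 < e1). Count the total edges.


Check all pairs for overlapping intervals.
Two intervals (s1,e1) and (s2,e2) overlap if s1 < e2 and s2 < e1.
v0 (13-21) vs v1..v8: overlaps v1, v2, v7 -> 3
v1 (14-19) vs v2..v8: overlaps v2, v7 -> 2
v2 (8-15) vs v3..v8: overlaps v4, v5, v7, v8 -> 4
v3 (6-7) vs v4..v8: overlaps v4, v6 -> 2
v4 (5-12) vs v5..v8: overlaps v5, v6, v7, v8 -> 4
v5 (8-12) vs v6..v8: overlaps v7, v8 -> 2
v6 (1-7) vs v7..v8: overlaps none -> 0
v7 (10-18) vs v8: overlaps none -> 0
Total overlapping pairs = 3 + 2 + 4 + 2 + 4 + 2 + 0 + 0 = 17

17


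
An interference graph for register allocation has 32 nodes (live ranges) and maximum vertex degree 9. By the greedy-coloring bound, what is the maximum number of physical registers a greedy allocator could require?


Greedy coloring never needs more than (max_degree + 1) colors: when coloring a vertex, at most max_degree neighbors are already colored.
Upper bound = 9 + 1 = 10

10


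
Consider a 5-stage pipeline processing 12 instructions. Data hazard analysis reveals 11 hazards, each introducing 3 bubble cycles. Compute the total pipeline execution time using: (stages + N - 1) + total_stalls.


Base cycles = 5 + 12 - 1 = 16
Total stalls = 11 * 3 = 33
Total = 16 + 33 = 49

49


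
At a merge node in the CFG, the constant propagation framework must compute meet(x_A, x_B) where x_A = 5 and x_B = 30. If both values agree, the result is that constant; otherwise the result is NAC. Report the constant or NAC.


Meet operation: if both paths give the same constant, result is that constant; if they differ, result is NAC (not-a-constant).
Path A: 5, Path B: 30 -> differ
Result: not-a-constant -> NAC

NAC


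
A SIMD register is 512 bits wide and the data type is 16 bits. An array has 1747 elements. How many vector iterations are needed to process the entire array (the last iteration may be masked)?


Width = 512 / 16 = 32 elements per vector op
Iterations = ceil(1747 / 32) = 55

55


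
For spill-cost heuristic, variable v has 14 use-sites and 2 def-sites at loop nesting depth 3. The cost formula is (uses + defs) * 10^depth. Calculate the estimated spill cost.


uses + defs = 14 + 2 = 16
10^3 = 1000
Spill cost = 16 * 1000 = 16000

16000


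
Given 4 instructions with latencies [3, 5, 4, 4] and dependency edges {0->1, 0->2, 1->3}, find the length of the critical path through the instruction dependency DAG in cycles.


Compute longest path through dependency graph: dist(Ik) = max over predecessors of dist + latency(Ik).
dist(I0) = latency 3 = 3
dist(I1) = dist(I0) + 5 = 3 + 5 = 8
dist(I2) = dist(I0) + 4 = 3 + 4 = 7
dist(I3) = dist(I1) + 4 = 8 + 4 = 12
Critical path = max dist = 12

12


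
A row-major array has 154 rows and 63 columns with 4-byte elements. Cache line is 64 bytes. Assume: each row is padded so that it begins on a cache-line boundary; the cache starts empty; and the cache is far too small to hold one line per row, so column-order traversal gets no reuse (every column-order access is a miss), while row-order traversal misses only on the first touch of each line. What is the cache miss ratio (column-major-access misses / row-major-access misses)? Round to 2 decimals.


Each row occupies 63 * 4 = 252 bytes and starts on a line boundary, so it spans ceil(252 / 64) = 4 cache lines.
Row-major traversal misses (one per line touched): 154 * ceil(63 * 4 / 64) = 616
Column-major traversal misses (no reuse, every access misses): 154 * 63 = 9702
Ratio = 9702 / 616 = 15.75

15.75


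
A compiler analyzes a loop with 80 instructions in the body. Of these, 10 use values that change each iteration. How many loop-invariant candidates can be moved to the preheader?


Invariant candidates = total - loop-dependent
= 80 - 10 = 70

70


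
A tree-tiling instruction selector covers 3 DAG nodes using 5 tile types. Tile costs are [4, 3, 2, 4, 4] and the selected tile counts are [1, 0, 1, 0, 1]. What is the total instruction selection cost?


Total cost = sum(count_i * cost_i)
= 1*4 + 0*3 + 1*2 + 0*4 + 1*4
= 10

10


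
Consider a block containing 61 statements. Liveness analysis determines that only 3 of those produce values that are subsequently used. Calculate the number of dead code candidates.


Dead code = total statements - live definitions
= 61 - 3 = 58

58


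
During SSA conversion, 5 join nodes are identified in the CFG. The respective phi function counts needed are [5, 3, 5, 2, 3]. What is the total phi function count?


Total phi functions = sum of phi functions at each join node
= 5 + 3 + 5 + 2 + 3 = 18

18


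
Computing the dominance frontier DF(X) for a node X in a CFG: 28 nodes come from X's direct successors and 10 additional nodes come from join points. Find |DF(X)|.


DF(X) = direct successor contributions + join point contributions
= 28 + 10 = 38

38


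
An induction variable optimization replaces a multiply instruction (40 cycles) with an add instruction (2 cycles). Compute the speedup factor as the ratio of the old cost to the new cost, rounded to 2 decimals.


Ratio = mult_cost / add_cost = 40 / 2 = 20.0

20.0


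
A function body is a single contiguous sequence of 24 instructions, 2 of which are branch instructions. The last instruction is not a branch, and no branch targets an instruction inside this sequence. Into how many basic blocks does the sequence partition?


With no in-sequence branch targets, the leaders are the first instruction plus the instruction after each branch.
Number of basic blocks = branches + 1
= 2 + 1 = 3

3


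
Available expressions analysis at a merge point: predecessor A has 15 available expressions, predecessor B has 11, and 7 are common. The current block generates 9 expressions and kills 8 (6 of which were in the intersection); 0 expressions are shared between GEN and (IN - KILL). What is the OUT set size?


IN = intersection of predecessors = 7
IN - KILL = 7 - 6 = 1
|OUT| = |GEN| + |IN - KILL| - |GEN ∩ (IN - KILL)| = 9 + 1 - 0 = 10

10


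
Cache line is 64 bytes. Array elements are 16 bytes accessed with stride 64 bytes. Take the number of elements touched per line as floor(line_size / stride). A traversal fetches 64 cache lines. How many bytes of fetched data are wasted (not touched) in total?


Elements per line = floor(64 / 64) = 1
Bytes used per line = 1 * 16 = 16
Wasted per line = 64 - 16 = 48
Total wasted = 48 * 64 = 3072

3072


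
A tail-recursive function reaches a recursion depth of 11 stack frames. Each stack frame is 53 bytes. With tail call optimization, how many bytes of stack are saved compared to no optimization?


Without TCO: 11 * 53 = 583 bytes
With TCO: reuse 1 frame = 53 bytes
Savings = 583 - 53 = 530

530


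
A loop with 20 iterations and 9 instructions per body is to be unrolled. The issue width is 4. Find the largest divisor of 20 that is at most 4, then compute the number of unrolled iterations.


Largest divisor of 20 <= 4 is 4
New iterations = 20 / 4 = 5

5


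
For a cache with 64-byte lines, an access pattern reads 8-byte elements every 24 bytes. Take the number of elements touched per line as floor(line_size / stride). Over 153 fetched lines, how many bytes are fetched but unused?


Elements per line = floor(64 / 24) = 2
Bytes used per line = 2 * 8 = 16
Wasted per line = 64 - 16 = 48
Total wasted = 48 * 153 = 7344

7344


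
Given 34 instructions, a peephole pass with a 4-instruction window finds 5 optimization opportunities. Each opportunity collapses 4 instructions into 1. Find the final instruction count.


Each match removes 3 instructions.
Total removed = 5 * 3 = 15
Remaining = 34 - 15 = 19

19


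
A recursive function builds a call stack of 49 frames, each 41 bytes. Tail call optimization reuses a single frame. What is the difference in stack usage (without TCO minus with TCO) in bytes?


Without TCO: 49 * 41 = 2009 bytes
With TCO: reuse 1 frame = 41 bytes
Savings = 2009 - 41 = 1968

1968


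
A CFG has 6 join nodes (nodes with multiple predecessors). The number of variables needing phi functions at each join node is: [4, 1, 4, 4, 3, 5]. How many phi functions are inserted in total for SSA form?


Total phi functions = sum of phi functions at each join node
= 4 + 1 + 4 + 4 + 3 + 5 = 21

21


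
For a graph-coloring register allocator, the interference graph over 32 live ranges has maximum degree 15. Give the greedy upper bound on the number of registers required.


Greedy coloring never needs more than (max_degree + 1) colors: when coloring a vertex, at most max_degree neighbors are already colored.
Upper bound = 15 + 1 = 16

16


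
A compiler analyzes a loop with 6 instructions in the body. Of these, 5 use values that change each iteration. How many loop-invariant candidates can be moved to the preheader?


Invariant candidates = total - loop-dependent
= 6 - 5 = 1

1


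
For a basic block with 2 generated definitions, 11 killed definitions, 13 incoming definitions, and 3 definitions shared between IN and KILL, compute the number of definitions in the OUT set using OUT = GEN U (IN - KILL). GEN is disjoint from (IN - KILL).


IN - KILL: 13 - 3 = 10 surviving definitions
OUT = GEN + surviving = 2 + 10 = 12

12


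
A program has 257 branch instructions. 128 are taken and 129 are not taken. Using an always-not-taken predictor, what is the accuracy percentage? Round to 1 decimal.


Predictor: always-not-taken
Correct predictions = 129
Accuracy = 129 / 257 * 100 = 50.2%

50.2


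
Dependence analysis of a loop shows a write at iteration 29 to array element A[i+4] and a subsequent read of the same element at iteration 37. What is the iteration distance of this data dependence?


Distance = read iteration - write iteration
= 37 - 29 = 8

8


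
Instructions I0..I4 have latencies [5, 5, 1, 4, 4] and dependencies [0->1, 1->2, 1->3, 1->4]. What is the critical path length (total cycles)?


Compute longest path through dependency graph: dist(Ik) = max over predecessors of dist + latency(Ik).
dist(I0) = latency 5 = 5
dist(I1) = dist(I0) + 5 = 5 + 5 = 10
dist(I2) = dist(I1) + 1 = 10 + 1 = 11
dist(I3) = dist(I1) + 4 = 10 + 4 = 14
dist(I4) = dist(I1) + 4 = 10 + 4 = 14
Critical path = max dist = 14

14


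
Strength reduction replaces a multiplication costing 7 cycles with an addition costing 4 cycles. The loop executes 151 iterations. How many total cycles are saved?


Per-iteration saving = 7 - 4 = 3
Total saved = 151 * 3 = 453

453


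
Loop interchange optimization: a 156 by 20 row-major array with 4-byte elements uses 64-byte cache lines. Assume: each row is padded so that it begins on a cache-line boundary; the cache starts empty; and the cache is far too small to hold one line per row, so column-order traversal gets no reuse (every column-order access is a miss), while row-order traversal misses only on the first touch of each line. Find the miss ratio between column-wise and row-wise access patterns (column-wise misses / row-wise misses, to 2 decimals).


Each row occupies 20 * 4 = 80 bytes and starts on a line boundary, so it spans ceil(80 / 64) = 2 cache lines.
Row-major traversal misses (one per line touched): 156 * ceil(20 * 4 / 64) = 312
Column-major traversal misses (no reuse, every access misses): 156 * 20 = 3120
Ratio = 3120 / 312 = 10.0

10.0


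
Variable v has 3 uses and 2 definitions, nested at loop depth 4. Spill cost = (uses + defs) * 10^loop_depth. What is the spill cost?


uses + defs = 3 + 2 = 5
10^4 = 10000
Spill cost = 5 * 10000 = 50000

50000


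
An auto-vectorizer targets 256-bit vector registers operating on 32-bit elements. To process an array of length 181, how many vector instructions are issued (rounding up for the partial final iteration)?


Width = 256 / 32 = 8 elements per vector op
Iterations = ceil(181 / 8) = 23

23


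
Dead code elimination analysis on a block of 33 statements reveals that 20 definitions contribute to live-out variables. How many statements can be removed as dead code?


Dead code = total statements - live definitions
= 33 - 20 = 13

13


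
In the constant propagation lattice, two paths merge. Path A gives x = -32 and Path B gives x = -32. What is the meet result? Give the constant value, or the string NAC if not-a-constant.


Meet operation: if both paths give the same constant, result is that constant; if they differ, result is NAC (not-a-constant).
Path A: -32, Path B: -32 -> equal
Result: constant -> -32

-32


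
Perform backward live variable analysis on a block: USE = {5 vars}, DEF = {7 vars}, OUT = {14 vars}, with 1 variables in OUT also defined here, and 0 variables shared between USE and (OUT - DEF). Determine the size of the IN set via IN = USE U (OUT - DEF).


OUT - DEF: 14 - 1 = 13
|IN| = |USE| + |OUT - DEF| - |USE ∩ (OUT - DEF)| = 5 + 13 - 0 = 18

18


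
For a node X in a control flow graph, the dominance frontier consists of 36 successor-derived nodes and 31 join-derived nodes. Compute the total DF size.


DF(X) = direct successor contributions + join point contributions
= 36 + 31 = 67

67


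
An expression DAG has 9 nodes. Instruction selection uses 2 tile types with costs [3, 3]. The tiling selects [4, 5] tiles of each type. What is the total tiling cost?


Total cost = sum(count_i * cost_i)
= 4*3 + 5*3
= 27

27


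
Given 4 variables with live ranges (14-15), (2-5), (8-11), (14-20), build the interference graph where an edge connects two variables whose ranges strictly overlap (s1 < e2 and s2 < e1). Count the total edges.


Check all pairs for overlapping intervals.
Two intervals (s1,e1) and (s2,e2) overlap if s1 < e2 and s2 < e1.
v0 (14-15) vs v1..v3: overlaps v3 -> 1
v1 (2-5) vs v2..v3: overlaps none -> 0
v2 (8-11) vs v3: overlaps none -> 0
Total overlapping pairs = 1 + 0 + 0 = 1

1


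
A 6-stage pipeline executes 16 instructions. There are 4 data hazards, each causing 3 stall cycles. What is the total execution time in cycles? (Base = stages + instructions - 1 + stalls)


Base cycles = 6 + 16 - 1 = 21
Total stalls = 4 * 3 = 12
Total = 21 + 12 = 33

33


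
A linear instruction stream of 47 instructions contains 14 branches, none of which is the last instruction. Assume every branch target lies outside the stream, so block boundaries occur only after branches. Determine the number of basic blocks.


With no in-sequence branch targets, the leaders are the first instruction plus the instruction after each branch.
Number of basic blocks = branches + 1
= 14 + 1 = 15

15


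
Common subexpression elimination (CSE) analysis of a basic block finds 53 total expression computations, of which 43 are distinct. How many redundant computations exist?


CSE count = total expressions - unique expressions
= 53 - 43 = 10

10


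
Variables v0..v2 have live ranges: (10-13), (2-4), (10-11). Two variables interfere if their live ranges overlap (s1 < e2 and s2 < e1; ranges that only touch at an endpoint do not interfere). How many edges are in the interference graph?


Check all pairs for overlapping intervals.
Two intervals (s1,e1) and (s2,e2) overlap if s1 < e2 and s2 < e1.
v0 (10-13) vs v1..v2: overlaps v2 -> 1
v1 (2-4) vs v2: overlaps none -> 0
Total overlapping pairs = 1 + 0 = 1

1


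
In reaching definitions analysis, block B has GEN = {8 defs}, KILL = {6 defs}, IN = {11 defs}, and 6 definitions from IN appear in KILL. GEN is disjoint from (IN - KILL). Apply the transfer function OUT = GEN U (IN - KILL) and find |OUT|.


IN - KILL: 11 - 6 = 5 surviving definitions
OUT = GEN + surviving = 8 + 5 = 13

13


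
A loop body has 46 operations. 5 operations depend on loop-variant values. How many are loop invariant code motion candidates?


Invariant candidates = total - loop-dependent
= 46 - 5 = 41

41


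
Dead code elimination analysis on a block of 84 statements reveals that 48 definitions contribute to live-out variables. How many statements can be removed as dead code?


Dead code = total statements - live definitions
= 84 - 48 = 36

36


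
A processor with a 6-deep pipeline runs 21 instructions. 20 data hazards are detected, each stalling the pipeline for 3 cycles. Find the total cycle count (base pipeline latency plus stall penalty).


Base cycles = 6 + 21 - 1 = 26
Total stalls = 20 * 3 = 60
Total = 26 + 60 = 86

86


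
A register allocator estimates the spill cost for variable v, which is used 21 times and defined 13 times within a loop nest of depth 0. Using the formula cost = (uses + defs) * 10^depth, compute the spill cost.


uses + defs = 21 + 13 = 34
10^0 = 1
Spill cost = 34 * 1 = 34

34


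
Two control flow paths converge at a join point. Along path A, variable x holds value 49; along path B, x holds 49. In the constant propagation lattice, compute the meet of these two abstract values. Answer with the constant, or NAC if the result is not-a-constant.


Meet operation: if both paths give the same constant, result is that constant; if they differ, result is NAC (not-a-constant).
Path A: 49, Path B: 49 -> equal
Result: constant -> 49

49


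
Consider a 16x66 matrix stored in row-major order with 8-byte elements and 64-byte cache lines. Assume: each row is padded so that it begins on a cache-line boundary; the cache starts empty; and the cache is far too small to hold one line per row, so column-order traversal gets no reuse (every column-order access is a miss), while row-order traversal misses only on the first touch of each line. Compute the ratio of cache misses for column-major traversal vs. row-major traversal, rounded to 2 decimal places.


Each row occupies 66 * 8 = 528 bytes and starts on a line boundary, so it spans ceil(528 / 64) = 9 cache lines.
Row-major traversal misses (one per line touched): 16 * ceil(66 * 8 / 64) = 144
Column-major traversal misses (no reuse, every access misses): 16 * 66 = 1056
Ratio = 1056 / 144 = 7.33

7.33


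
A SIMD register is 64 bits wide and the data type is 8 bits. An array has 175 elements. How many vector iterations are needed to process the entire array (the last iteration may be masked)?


Width = 64 / 8 = 8 elements per vector op
Iterations = ceil(175 / 8) = 22

22


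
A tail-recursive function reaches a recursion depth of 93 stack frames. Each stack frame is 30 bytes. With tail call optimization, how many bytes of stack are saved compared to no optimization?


Without TCO: 93 * 30 = 2790 bytes
With TCO: reuse 1 frame = 30 bytes
Savings = 2790 - 30 = 2760

2760


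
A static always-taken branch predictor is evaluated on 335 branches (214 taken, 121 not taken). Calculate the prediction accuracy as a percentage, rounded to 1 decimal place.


Predictor: always-taken
Correct predictions = 214
Accuracy = 214 / 335 * 100 = 63.9%

63.9


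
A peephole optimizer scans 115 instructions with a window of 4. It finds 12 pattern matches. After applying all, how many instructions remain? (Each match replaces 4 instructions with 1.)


Each match removes 3 instructions.
Total removed = 12 * 3 = 36
Remaining = 115 - 36 = 79

79


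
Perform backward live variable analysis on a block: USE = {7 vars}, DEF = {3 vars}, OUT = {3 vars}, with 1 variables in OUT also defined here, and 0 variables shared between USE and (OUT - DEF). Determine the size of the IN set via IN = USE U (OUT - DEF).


OUT - DEF: 3 - 1 = 2
|IN| = |USE| + |OUT - DEF| - |USE ∩ (OUT - DEF)| = 7 + 2 - 0 = 9

9


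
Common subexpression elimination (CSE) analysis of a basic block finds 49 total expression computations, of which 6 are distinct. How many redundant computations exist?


CSE count = total expressions - unique expressions
= 49 - 6 = 43

43


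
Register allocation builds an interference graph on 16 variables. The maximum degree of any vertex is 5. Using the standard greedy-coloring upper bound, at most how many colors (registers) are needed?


Greedy coloring never needs more than (max_degree + 1) colors: when coloring a vertex, at most max_degree neighbors are already colored.
Upper bound = 5 + 1 = 6

6


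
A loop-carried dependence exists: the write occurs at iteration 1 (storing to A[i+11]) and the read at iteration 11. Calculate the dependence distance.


Distance = read iteration - write iteration
= 11 - 1 = 10

10


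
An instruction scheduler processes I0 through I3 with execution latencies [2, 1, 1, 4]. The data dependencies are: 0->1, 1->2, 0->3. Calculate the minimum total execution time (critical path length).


Compute longest path through dependency graph: dist(Ik) = max over predecessors of dist + latency(Ik).
dist(I0) = latency 2 = 2
dist(I1) = dist(I0) + 1 = 2 + 1 = 3
dist(I2) = dist(I1) + 1 = 3 + 1 = 4
dist(I3) = dist(I0) + 4 = 2 + 4 = 6
Critical path = max dist = 6

6


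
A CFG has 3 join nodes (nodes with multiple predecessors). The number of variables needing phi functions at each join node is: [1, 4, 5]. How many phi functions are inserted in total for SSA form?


Total phi functions = sum of phi functions at each join node
= 1 + 4 + 5 = 10

10


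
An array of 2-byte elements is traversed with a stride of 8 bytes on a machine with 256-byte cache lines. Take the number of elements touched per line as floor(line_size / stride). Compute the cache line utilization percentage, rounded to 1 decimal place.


Elements per cache line = floor(256 / 8) = 32
Bytes used = 32 * 2 = 64
Utilization = 64 / 256 * 100 = 25.0%

25.0


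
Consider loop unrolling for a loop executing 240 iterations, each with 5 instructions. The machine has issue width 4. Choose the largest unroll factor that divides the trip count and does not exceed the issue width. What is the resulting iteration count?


Largest divisor of 240 <= 4 is 4
New iterations = 240 / 4 = 60

60


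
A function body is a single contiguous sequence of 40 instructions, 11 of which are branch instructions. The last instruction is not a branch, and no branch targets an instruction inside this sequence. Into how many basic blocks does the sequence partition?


With no in-sequence branch targets, the leaders are the first instruction plus the instruction after each branch.
Number of basic blocks = branches + 1
= 11 + 1 = 12

12


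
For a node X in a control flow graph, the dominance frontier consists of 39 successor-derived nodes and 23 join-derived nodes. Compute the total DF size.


DF(X) = direct successor contributions + join point contributions
= 39 + 23 = 62

62


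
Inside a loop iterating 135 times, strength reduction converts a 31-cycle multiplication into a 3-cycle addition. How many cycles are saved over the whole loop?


Per-iteration saving = 31 - 3 = 28
Total saved = 135 * 28 = 3780

3780


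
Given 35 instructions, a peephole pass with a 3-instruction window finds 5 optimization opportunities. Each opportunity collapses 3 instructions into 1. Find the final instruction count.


Each match removes 2 instructions.
Total removed = 5 * 2 = 10
Remaining = 35 - 10 = 25

25


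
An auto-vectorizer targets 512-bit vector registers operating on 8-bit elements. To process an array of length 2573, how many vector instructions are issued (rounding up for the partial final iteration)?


Width = 512 / 8 = 64 elements per vector op
Iterations = ceil(2573 / 64) = 41

41


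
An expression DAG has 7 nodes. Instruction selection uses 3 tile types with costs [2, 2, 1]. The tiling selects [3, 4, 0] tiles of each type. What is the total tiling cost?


Total cost = sum(count_i * cost_i)
= 3*2 + 4*2 + 0*1
= 14

14


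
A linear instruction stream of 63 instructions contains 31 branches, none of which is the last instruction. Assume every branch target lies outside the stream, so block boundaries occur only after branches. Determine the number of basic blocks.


With no in-sequence branch targets, the leaders are the first instruction plus the instruction after each branch.
Number of basic blocks = branches + 1
= 31 + 1 = 32

32


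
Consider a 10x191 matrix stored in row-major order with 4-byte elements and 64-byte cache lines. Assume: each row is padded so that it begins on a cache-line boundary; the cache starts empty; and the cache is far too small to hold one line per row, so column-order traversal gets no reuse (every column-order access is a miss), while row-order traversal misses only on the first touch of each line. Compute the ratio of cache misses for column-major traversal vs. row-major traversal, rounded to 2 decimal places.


Each row occupies 191 * 4 = 764 bytes and starts on a line boundary, so it spans ceil(764 / 64) = 12 cache lines.
Row-major traversal misses (one per line touched): 10 * ceil(191 * 4 / 64) = 120
Column-major traversal misses (no reuse, every access misses): 10 * 191 = 1910
Ratio = 1910 / 120 = 15.92

15.92
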